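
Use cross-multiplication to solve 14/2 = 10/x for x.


Cross multiply: 14 × x = 2 × 10
14x = 20
x = 20 / 14
= 1.43

1.43


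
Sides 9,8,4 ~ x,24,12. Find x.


Scale factor = 24/8 = 3
Missing side = 9 × 3
= 27.0

27.0


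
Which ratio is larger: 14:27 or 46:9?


14/27 = 0.5185
46/9 = 5.1111
0.5185 < 5.1111, so 14:27 is less
= 46:9

46:9


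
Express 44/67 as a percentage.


Percentage = (part / whole) × 100
= (44 / 67) × 100
≈ 65.67%

65.67%


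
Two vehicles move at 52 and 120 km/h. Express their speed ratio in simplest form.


Ratio = 52:120
GCD = 4
Simplified = 13:30
Time ratio (same distance) = 30:13
Speed ratio = 13:30

13:30


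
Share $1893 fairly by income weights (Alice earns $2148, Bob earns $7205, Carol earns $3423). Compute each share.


Total income = 2148 + 7205 + 3423 = $12776
Alice: $1893 × 2148/12776 = $318.27
Bob: $1893 × 7205/12776 = $1067.55
Carol: $1893 × 3423/12776 = $507.18
= Alice: $318.27, Bob: $1067.55, Carol: $507.18

Alice: $318.27, Bob: $1067.55, Carol: $507.18


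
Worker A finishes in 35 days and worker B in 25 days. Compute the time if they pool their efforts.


Rate of A = 1/35 per day
Rate of B = 1/25 per day
Combined rate = 1/35 + 1/25 = 60/875 ≈ 0.0686 per day
Days = 1 / combined rate = 875/60
≈ 14.58 days

14.58 days


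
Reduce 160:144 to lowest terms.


GCD(160, 144) = 16
160/16 : 144/16
= 10:9

10:9


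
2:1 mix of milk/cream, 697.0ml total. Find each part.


Total parts = 2 + 1 = 3
milk: 697.0 × 2/3 = 464.7ml
cream: 697.0 × 1/3 = 232.3ml
= 464.7ml and 232.3ml

464.7ml and 232.3ml


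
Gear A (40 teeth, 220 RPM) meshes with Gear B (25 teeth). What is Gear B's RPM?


Gear ratio = 40:25 = 8:5
RPM_B = RPM_A × (teeth_A / teeth_B)
= 220 × (40/25)
= 352.0 RPM

352.0 RPM


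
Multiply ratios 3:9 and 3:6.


Compound ratio = (3×3) : (9×6)
= 9:54
GCD = 9
= 1:6

1:6


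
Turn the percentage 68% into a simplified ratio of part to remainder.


68% means 68 parts out of 100; remainder = 32
Part : remainder = 68:32
GCD = 4
= 17:8

17:8


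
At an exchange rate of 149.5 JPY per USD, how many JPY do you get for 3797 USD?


Amount × rate = 3797 × 149.5
= 567651.50 JPY

567651.50 JPY


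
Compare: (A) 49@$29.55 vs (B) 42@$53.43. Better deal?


Deal A: $29.55/49 = $0.6031/unit
Deal B: $53.43/42 = $1.2721/unit
A is cheaper per unit
= Deal A

Deal A


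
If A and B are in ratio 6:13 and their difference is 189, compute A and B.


Let A = 6k, B = 13k.
13k - 6k = 189
7k = 189 → k = 189/7 = 27
A = 6×27 = 162, B = 13×27 = 351
= A = 162, B = 351

A = 162, B = 351


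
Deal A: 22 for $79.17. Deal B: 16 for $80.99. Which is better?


Deal A: $79.17/22 = $3.5986/unit
Deal B: $80.99/16 = $5.0619/unit
A is cheaper per unit
= Deal A

Deal A


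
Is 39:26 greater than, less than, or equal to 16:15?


39/26 = 1.5000
16/15 = 1.0667
1.5000 > 1.0667, so 39:26 is greater
= greater than

greater than


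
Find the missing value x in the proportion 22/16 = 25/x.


Cross multiply: 22 × x = 16 × 25
22x = 400
x = 400 / 22
= 18.18

18.18


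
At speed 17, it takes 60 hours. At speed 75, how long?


Inverse proportion: x × y = constant
k = 17 × 60 = 1020
y₂ = k / 75 = 1020 / 75
= 13.60

13.60


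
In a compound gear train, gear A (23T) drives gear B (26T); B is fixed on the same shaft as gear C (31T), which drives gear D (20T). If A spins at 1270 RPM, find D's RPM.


Stage 1: RPM_B = RPM_A × t_A/t_B = 1270 × 23/26 = 29210/26 ≈ 1123.46
B and C share a shaft → RPM_C = RPM_B
Stage 2: RPM_D = RPM_C × t_C/t_D = RPM_A × (t_A×t_C)/(t_B×t_D)
Overall ratio = (23×31)/(26×20) = 713/520
RPM_D = 1270 × 713/520 = 905510/520
≈ 1741.37 RPM

1741.37 RPM


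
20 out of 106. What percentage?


Percentage = (part / whole) × 100
= (20 / 106) × 100
≈ 18.87%

18.87%


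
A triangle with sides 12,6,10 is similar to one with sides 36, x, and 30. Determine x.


Scale factor = 36/12 = 3
Missing side = 6 × 3
= 18.0

18.0


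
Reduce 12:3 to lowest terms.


GCD(12, 3) = 3
12/3 : 3/3
= 4:1

4:1


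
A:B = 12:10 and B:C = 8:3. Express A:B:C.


Match B: multiply A:B by 8 → 96:80
Multiply B:C by 10 → 80:30
Combined: 96:80:30
GCD = 2
= 48:40:15

48:40:15


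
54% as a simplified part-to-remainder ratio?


54% means 54 parts out of 100; remainder = 46
Part : remainder = 54:46
GCD = 2
= 27:23

27:23


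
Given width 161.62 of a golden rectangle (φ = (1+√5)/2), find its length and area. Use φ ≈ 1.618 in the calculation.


φ = (1 + √5) / 2 ≈ 1.618
Length = width × φ = 161.62 × 1.618 = 261.50116
≈ 261.50
Area = width × length = 161.62 × 261.50116 = 42263.8174792 ≈ 42263.82
= Length: 261.50, Area: 42263.82

Length: 261.50, Area: 42263.82


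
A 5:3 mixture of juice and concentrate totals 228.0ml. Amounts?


Total parts = 5 + 3 = 8
juice: 228.0 × 5/8 = 142.5ml
concentrate: 228.0 × 3/8 = 85.5ml
= 142.5ml and 85.5ml

142.5ml and 85.5ml


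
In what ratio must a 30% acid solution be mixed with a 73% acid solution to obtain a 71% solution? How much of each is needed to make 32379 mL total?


Let x parts of 30% mix with y parts of 73%.
30x + 73y = 71(x + y)
30x + 73y = 71x + 71y
x(30 - 71) = y(71 - 73)
x/y = (73 - 71)/(71 - 30) = 2/41
Simplify: 2:41
Total parts = 43; one part = 32379/43 = 753.00 mL
30% solution: 2×753.00 = 1506.00 mL
73% solution: 41×753.00 = 30873.00 mL
= ratio 2:41; 1506.00 mL and 30873.00 mL

ratio 2:41; 1506.00 mL and 30873.00 mL


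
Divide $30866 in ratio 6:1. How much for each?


Total parts = 6 + 1 = 7
Part 1: 30866 × 6/7 = 26456.57
Part 2: 30866 × 1/7 = 4409.43
= Part 1: $26456.57, Part 2: $4409.43

Part 1: $26456.57, Part 2: $4409.43


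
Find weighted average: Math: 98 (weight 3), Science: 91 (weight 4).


Numerator = 98×3 + 91×4
= 294 + 364
= 658
Total weight = 7
Weighted avg = 658/7
= 94.00

94.00


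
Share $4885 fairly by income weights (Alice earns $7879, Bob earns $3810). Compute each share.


Total income = 7879 + 3810 = $11689
Alice: $4885 × 7879/11689 = $3292.75
Bob: $4885 × 3810/11689 = $1592.25
= Alice: $3292.75, Bob: $1592.25

Alice: $3292.75, Bob: $1592.25


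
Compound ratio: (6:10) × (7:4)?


Compound ratio = (6×7) : (10×4)
= 42:40
GCD = 2
= 21:20

21:20


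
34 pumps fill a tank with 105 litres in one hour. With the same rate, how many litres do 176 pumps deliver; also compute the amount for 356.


Direct proportion: y/x = constant
k = 105/34 ≈ 3.0882
y at x=176: k × 176 = 105 × 176 / 34 = 18480/34 ≈ 543.53
y at x=356: k × 356 = 105 × 356 / 34 = 37380/34 ≈ 1099.41
= 543.53 and 1099.41

543.53 and 1099.41


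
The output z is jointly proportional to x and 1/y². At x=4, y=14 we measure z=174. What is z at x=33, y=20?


z = k·x/y²
Solve for k using the known point: k = z·y²/x = 174×196/4 = 34104/4 = 8526.0000
Now evaluate at x=33, y=20:
z = k × 33 / 400 = (34104 × 33) / (4 × 400) = 1125432/1600
= 703.3950

703.3950


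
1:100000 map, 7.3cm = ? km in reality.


Real distance = map distance × scale
= 7.3cm × 100000
= 730000 cm = 7300.0 m
= 7.300 km

7.300 km


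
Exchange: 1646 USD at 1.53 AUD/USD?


Amount × rate = 1646 × 1.53
= 2518.38 AUD

2518.38 AUD


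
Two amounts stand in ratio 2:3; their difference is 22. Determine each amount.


Let A = 2k, B = 3k.
3k - 2k = 22
1k = 22 → k = 22/1 = 22
A = 2×22 = 44, B = 3×22 = 66
= A = 44, B = 66

A = 44, B = 66


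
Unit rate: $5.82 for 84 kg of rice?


Unit rate = total / quantity
= 5.82 / 84
= $0.07 per unit

$0.07 per unit


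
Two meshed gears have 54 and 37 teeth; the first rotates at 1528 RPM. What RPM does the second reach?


Gear ratio = 54:37 = 54:37
RPM_B = RPM_A × (teeth_A / teeth_B)
= 1528 × (54/37)
= 2230.1 RPM

2230.1 RPM


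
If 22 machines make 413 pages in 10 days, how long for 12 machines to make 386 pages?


Days ∝ work / workers, so d₂ = d₁ × (m₁/m₂) × (w₂/w₁)
Workers factor (inverse): 22/12 ≈ 1.8333
Work factor (direct): 386/413 ≈ 0.9346
d₂ = 10 × 22/12 × 386/413 = (10 × 22 × 386) / (12 × 413) = 84920/4956
≈ 17.13 days

17.13 days


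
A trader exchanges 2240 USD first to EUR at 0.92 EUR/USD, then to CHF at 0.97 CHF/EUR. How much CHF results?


Step 1: 2240 USD × 0.92 = 2060.80 EUR
Step 2: 2060.80 EUR × 0.97 = 1998.98 CHF
Implied rate USD→CHF = 0.92 × 0.97 = 0.8924
= 1998.98 CHF

1998.98 CHF


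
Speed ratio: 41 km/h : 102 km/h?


Ratio = 41:102
GCD = 1
Simplified = 41:102
Time ratio (same distance) = 102:41
Speed ratio = 41:102

41:102


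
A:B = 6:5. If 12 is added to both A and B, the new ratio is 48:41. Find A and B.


Let A = 6k, B = 5k.
(6k + 12) / (5k + 12) = 48/41
Cross-multiply: 41(6k + 12) = 48(5k + 12)
246k + 492 = 240k + 576
246k - 240k = 576 - 492
6k = 84
k = 84/6 = 14
A = 6×14 = 84, B = 5×14 = 70
= A = 84, B = 70

A = 84, B = 70


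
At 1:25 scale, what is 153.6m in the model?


Model size = real / scale
= 153.6 / 25
= 6.1440 m

6.1440 m


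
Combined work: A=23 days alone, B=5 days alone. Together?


Rate of A = 1/23 per day
Rate of B = 1/5 per day
Combined rate = 1/23 + 1/5 = 28/115 ≈ 0.2435 per day
Days = 1 / combined rate = 115/28
≈ 4.11 days

4.11 days


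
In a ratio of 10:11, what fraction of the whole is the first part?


Total parts = 10 + 11 = 21
First part: 10/21 = 10/21
= 10/21

10/21


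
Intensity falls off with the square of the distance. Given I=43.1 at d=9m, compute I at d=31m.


I₁d₁² = I₂d₂²
I₂ = I₁ × (d₁/d₂)²
= 43.1 × (9/31)²
= 43.1 × 81/961
= 3491.1/961
≈ 3.6328

3.6328


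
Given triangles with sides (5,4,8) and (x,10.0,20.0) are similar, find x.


Scale factor = 10.0/4 = 2.5
Missing side = 5 × 2.5
= 12.5

12.5


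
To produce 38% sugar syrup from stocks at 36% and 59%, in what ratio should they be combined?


Let x parts of 36% mix with y parts of 59%.
36x + 59y = 38(x + y)
36x + 59y = 38x + 38y
x(36 - 38) = y(38 - 59)
x/y = (59 - 38)/(38 - 36) = 21/2
Simplify: 21:2
= 21:2

21:2


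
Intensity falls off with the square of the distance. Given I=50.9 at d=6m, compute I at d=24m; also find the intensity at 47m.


I₁d₁² = I₂d₂²
I at 24m = 50.9 × (6/24)² = 50.9 × 36/576 = 1832.4/576 ≈ 3.1813
I at 47m = 50.9 × (6/47)² = 50.9 × 36/2209 = 1832.4/2209 ≈ 0.8295
= 3.1813 and 0.8295

3.1813 and 0.8295


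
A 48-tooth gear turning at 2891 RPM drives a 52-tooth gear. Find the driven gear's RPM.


Gear ratio = 48:52 = 12:13
RPM_B = RPM_A × (teeth_A / teeth_B)
= 2891 × (48/52)
= 2668.6 RPM

2668.6 RPM


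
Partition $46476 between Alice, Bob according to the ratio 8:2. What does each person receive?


Total parts = 8 + 2 = 10
Alice: 46476 × 8/10 = 37180.80
Bob: 46476 × 2/10 = 9295.20
= Alice: $37180.80, Bob: $9295.20

Alice: $37180.80, Bob: $9295.20


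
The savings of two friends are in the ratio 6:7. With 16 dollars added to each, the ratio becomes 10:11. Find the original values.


Let A = 6k, B = 7k.
(6k + 16) / (7k + 16) = 10/11
Cross-multiply: 11(6k + 16) = 10(7k + 16)
66k + 176 = 70k + 160
66k - 70k = 160 - 176
-4k = -16
k = -16/-4 = 4
A = 6×4 = 24, B = 7×4 = 28
= A = 24, B = 28

A = 24, B = 28


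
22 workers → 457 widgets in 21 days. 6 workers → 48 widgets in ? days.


Days ∝ work / workers, so d₂ = d₁ × (m₁/m₂) × (w₂/w₁)
Workers factor (inverse): 22/6 ≈ 3.6667
Work factor (direct): 48/457 ≈ 0.1050
d₂ = 21 × 22/6 × 48/457 = (21 × 22 × 48) / (6 × 457) = 22176/2742
≈ 8.09 days

8.09 days


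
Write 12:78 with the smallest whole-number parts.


GCD(12, 78) = 6
12/6 : 78/6
= 2:13

2:13


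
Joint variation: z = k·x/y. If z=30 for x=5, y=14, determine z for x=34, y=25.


z = k·x/y
Solve for k using the known point: k = z·y/x = 30×14/5 = 420/5 = 84.0000
Now evaluate at x=34, y=25:
z = k × 34 / 25 = (420 × 34) / (5 × 25) = 14280/125
= 114.2400

114.2400


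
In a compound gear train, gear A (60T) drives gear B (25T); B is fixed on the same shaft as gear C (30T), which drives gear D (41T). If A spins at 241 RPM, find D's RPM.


Stage 1: RPM_B = RPM_A × t_A/t_B = 241 × 60/25 = 14460/25 = 578.40
B and C share a shaft → RPM_C = RPM_B
Stage 2: RPM_D = RPM_C × t_C/t_D = RPM_A × (t_A×t_C)/(t_B×t_D)
Overall ratio = (60×30)/(25×41) = 1800/1025
RPM_D = 241 × 1800/1025 = 433800/1025
≈ 423.22 RPM

423.22 RPM


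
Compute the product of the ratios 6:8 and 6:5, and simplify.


Compound ratio = (6×6) : (8×5)
= 36:40
GCD = 4
= 9:10

9:10


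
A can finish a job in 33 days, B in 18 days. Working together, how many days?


Rate of A = 1/33 per day
Rate of B = 1/18 per day
Combined rate = 1/33 + 1/18 = 51/594 ≈ 0.0859 per day
Days = 1 / combined rate = 594/51
≈ 11.65 days

11.65 days


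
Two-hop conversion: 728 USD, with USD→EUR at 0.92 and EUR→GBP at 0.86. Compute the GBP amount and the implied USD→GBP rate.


Step 1: 728 USD × 0.92 = 669.76 EUR
Step 2: 669.76 EUR × 0.86 = 575.99 GBP
Implied rate USD→GBP = 0.92 × 0.86 = 0.7912
= 575.99 GBP; implied rate 0.7912 GBP/USD

575.99 GBP; implied rate 0.7912 GBP/USD


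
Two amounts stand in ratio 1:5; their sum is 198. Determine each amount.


Let A = 1k, B = 5k.
1k + 5k = 198
6k = 198 → k = 198/6 = 33
A = 1×33 = 33, B = 5×33 = 165
= A = 33, B = 165

A = 33, B = 165


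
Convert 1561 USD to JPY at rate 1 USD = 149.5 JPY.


Amount × rate = 1561 × 149.5
= 233369.50 JPY

233369.50 JPY


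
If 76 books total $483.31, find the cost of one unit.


Unit rate = total / quantity
= 483.31 / 76
= $6.36 per unit

$6.36 per unit


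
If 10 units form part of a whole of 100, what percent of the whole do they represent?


Percentage = (part / whole) × 100
= (10 / 100) × 100
= 10.00%

10.00%


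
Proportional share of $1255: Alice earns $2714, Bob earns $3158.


Total income = 2714 + 3158 = $5872
Alice: $1255 × 2714/5872 = $580.05
Bob: $1255 × 3158/5872 = $674.95
= Alice: $580.05, Bob: $674.95

Alice: $580.05, Bob: $674.95


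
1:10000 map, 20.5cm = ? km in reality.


Real distance = map distance × scale
= 20.5cm × 10000
= 205000 cm = 2050.0 m
= 2.050 km

2.050 km


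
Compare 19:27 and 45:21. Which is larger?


19/27 = 0.7037
45/21 = 2.1429
0.7037 < 2.1429, so 19:27 is less
= 45:21

45:21


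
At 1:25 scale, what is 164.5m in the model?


Model size = real / scale
= 164.5 / 25
= 6.5800 m

6.5800 m


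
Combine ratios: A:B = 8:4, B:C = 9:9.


Match B: multiply A:B by 9 → 72:36
Multiply B:C by 4 → 36:36
Combined: 72:36:36
GCD = 36
= 2:1:1

2:1:1


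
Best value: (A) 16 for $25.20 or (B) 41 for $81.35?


Deal A: $25.20/16 = $1.5750/unit
Deal B: $81.35/41 = $1.9841/unit
A is cheaper per unit
= Deal A

Deal A


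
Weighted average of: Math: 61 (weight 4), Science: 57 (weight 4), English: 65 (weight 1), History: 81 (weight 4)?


Numerator = 61×4 + 57×4 + 65×1 + 81×4
= 244 + 228 + 65 + 324
= 861
Total weight = 13
Weighted avg = 861/13
= 66.23

66.23


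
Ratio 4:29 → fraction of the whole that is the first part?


Total parts = 4 + 29 = 33
First part: 4/33 = 4/33
= 4/33

4/33


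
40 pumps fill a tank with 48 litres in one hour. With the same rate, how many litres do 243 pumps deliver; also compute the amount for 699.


Direct proportion: y/x = constant
k = 48/40 = 1.2000
y at x=243: k × 243 = 48 × 243 / 40 = 11664/40 = 291.60
y at x=699: k × 699 = 48 × 699 / 40 = 33552/40 = 838.80
= 291.60 and 838.80

291.60 and 838.80


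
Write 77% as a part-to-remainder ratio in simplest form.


77% means 77 parts out of 100; remainder = 23
Part : remainder = 77:23
GCD = 1
= 77:23

77:23


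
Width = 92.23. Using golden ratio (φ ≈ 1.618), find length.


φ = (1 + √5) / 2 ≈ 1.618
Length = width × φ = 92.23 × 1.618 = 149.22814
≈ 149.23

149.23


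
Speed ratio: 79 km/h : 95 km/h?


Ratio = 79:95
GCD = 1
Simplified = 79:95
Time ratio (same distance) = 95:79
Speed ratio = 79:95

79:95


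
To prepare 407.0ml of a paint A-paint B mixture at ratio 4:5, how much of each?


Total parts = 4 + 5 = 9
paint A: 407.0 × 4/9 = 180.9ml
paint B: 407.0 × 5/9 = 226.1ml
= 180.9ml and 226.1ml

180.9ml and 226.1ml


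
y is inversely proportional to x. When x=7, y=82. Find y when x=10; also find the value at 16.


Inverse proportion: x × y = constant
k = 7 × 82 = 574
At x=10: k/10 = 57.40
At x=16: k/16 = 35.88
= 57.40 and 35.88

57.40 and 35.88


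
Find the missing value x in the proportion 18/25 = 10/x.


Cross multiply: 18 × x = 25 × 10
18x = 250
x = 250 / 18
= 13.89

13.89


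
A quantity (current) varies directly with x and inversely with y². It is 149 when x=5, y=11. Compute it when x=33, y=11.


z = k·x/y²
Solve for k using the known point: k = z·y²/x = 149×121/5 = 18029/5 = 3605.8000
Now evaluate at x=33, y=11:
z = k × 33 / 121 = (18029 × 33) / (5 × 121) = 594957/605
= 983.4000

983.4000


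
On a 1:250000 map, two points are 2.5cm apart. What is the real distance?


Real distance = map distance × scale
= 2.5cm × 250000
= 625000 cm = 6250.0 m
= 6.250 km

6.250 km


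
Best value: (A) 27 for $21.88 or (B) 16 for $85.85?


Deal A: $21.88/27 = $0.8104/unit
Deal B: $85.85/16 = $5.3656/unit
A is cheaper per unit
= Deal A

Deal A


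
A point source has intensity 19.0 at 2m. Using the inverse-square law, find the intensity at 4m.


I₁d₁² = I₂d₂²
I₂ = I₁ × (d₁/d₂)²
= 19.0 × (2/4)²
= 19.0 × 4/16
= 76/16
= 4.7500

4.7500


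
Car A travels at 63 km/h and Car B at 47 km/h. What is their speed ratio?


Ratio = 63:47
GCD = 1
Simplified = 63:47
Time ratio (same distance) = 47:63
Speed ratio = 63:47

63:47


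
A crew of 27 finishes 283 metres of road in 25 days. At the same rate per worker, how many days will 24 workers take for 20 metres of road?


Days ∝ work / workers, so d₂ = d₁ × (m₁/m₂) × (w₂/w₁)
Workers factor (inverse): 27/24 = 1.1250
Work factor (direct): 20/283 ≈ 0.0707
d₂ = 25 × 27/24 × 20/283 = (25 × 27 × 20) / (24 × 283) = 13500/6792
≈ 1.99 days

1.99 days


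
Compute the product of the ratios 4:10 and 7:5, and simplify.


Compound ratio = (4×7) : (10×5)
= 28:50
GCD = 2
= 14:25

14:25


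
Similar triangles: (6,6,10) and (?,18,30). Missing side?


Scale factor = 18/6 = 3
Missing side = 6 × 3
= 18.0

18.0


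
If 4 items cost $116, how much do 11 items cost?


Direct proportion: y/x = constant
k = 116/4 = 29.0000
y₂ = k × 11 = 116 × 11 / 4 = 1276/4
= 319.00

319.00


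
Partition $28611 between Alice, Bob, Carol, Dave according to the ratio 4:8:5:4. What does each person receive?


Total parts = 4 + 8 + 5 + 4 = 21
Alice: 28611 × 4/21 = 5449.71
Bob: 28611 × 8/21 = 10899.43
Carol: 28611 × 5/21 = 6812.14
Dave: 28611 × 4/21 = 5449.71
= Alice: $5449.71, Bob: $10899.43, Carol: $6812.14, Dave: $5449.71

Alice: $5449.71, Bob: $10899.43, Carol: $6812.14, Dave: $5449.71


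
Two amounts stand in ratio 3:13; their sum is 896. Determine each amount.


Let A = 3k, B = 13k.
3k + 13k = 896
16k = 896 → k = 896/16 = 56
A = 3×56 = 168, B = 13×56 = 728
= A = 168, B = 728

A = 168, B = 728


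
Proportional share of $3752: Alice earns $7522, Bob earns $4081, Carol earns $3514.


Total income = 7522 + 4081 + 3514 = $15117
Alice: $3752 × 7522/15117 = $1866.94
Bob: $3752 × 4081/15117 = $1012.89
Carol: $3752 × 3514/15117 = $872.17
= Alice: $1866.94, Bob: $1012.89, Carol: $872.17

Alice: $1866.94, Bob: $1012.89, Carol: $872.17


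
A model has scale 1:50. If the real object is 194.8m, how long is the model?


Model size = real / scale
= 194.8 / 50
= 3.8960 m

3.8960 m


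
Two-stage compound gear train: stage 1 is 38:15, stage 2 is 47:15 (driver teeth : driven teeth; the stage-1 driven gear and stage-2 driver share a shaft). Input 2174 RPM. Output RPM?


Stage 1: RPM_B = RPM_A × t_A/t_B = 2174 × 38/15 = 82612/15 ≈ 5507.47
B and C share a shaft → RPM_C = RPM_B
Stage 2: RPM_D = RPM_C × t_C/t_D = RPM_A × (t_A×t_C)/(t_B×t_D)
Overall ratio = (38×47)/(15×15) = 1786/225
RPM_D = 2174 × 1786/225 = 3882764/225
≈ 17256.73 RPM

17256.73 RPM


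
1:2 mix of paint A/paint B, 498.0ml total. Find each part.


Total parts = 1 + 2 = 3
paint A: 498.0 × 1/3 = 166.0ml
paint B: 498.0 × 2/3 = 332.0ml
= 166.0ml and 332.0ml

166.0ml and 332.0ml


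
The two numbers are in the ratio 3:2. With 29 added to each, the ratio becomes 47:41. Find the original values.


Let A = 3k, B = 2k.
(3k + 29) / (2k + 29) = 47/41
Cross-multiply: 41(3k + 29) = 47(2k + 29)
123k + 1189 = 94k + 1363
123k - 94k = 1363 - 1189
29k = 174
k = 174/29 = 6
A = 3×6 = 18, B = 2×6 = 12
= A = 18, B = 12

A = 18, B = 12


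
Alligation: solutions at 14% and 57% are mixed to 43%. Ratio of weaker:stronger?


Let x parts of 14% mix with y parts of 57%.
14x + 57y = 43(x + y)
14x + 57y = 43x + 43y
x(14 - 43) = y(43 - 57)
x/y = (57 - 43)/(43 - 14) = 14/29
Simplify: 14:29
= 14:29

14:29


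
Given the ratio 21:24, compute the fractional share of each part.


Total parts = 21 + 24 = 45
First part: 21/45 = 7/15
Second part: 24/45 = 8/15
= 7/15 and 8/15

7/15 and 8/15


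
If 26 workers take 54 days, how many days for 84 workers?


Inverse proportion: x × y = constant
k = 26 × 54 = 1404
y₂ = k / 84 = 1404 / 84
= 16.71

16.71


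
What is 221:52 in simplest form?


GCD(221, 52) = 13
221/13 : 52/13
= 17:4

17:4


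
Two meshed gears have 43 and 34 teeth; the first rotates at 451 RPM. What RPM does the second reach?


Gear ratio = 43:34 = 43:34
RPM_B = RPM_A × (teeth_A / teeth_B)
= 451 × (43/34)
= 570.4 RPM

570.4 RPM


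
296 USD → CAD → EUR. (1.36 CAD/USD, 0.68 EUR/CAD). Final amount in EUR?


Step 1: 296 USD × 1.36 = 402.56 CAD
Step 2: 402.56 CAD × 0.68 = 273.74 EUR
Implied rate USD→EUR = 1.36 × 0.68 = 0.9248
= 273.74 EUR

273.74 EUR


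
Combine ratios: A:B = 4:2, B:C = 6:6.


Match B: multiply A:B by 6 → 24:12
Multiply B:C by 2 → 12:12
Combined: 24:12:12
GCD = 12
= 2:1:1

2:1:1


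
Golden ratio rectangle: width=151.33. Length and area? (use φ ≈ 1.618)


φ = (1 + √5) / 2 ≈ 1.618
Length = width × φ = 151.33 × 1.618 = 244.85194
≈ 244.85
Area = width × length = 151.33 × 244.85194 = 37053.4440802 ≈ 37053.44
= Length: 244.85, Area: 37053.44

Length: 244.85, Area: 37053.44


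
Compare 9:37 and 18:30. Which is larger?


9/37 = 0.2432
18/30 = 0.6000
0.2432 < 0.6000, so 9:37 is less
= 18:30

18:30


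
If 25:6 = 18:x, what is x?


Cross multiply: 25 × x = 6 × 18
25x = 108
x = 108 / 25
= 4.32

4.32


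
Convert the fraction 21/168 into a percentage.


Percentage = (part / whole) × 100
= (21 / 168) × 100
= 12.50%

12.50%


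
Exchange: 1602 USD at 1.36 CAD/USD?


Amount × rate = 1602 × 1.36
= 2178.72 CAD

2178.72 CAD


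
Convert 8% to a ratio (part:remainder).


8% means 8 parts out of 100; remainder = 92
Part : remainder = 8:92
GCD = 4
= 2:23

2:23


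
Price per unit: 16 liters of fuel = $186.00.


Unit rate = total / quantity
= 186.00 / 16
= $11.63 per unit

$11.63 per unit


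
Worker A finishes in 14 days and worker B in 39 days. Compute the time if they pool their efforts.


Rate of A = 1/14 per day
Rate of B = 1/39 per day
Combined rate = 1/14 + 1/39 = 53/546 ≈ 0.0971 per day
Days = 1 / combined rate = 546/53
≈ 10.30 days

10.30 days


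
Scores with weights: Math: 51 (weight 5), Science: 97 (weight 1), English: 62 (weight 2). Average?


Numerator = 51×5 + 97×1 + 62×2
= 255 + 97 + 124
= 476
Total weight = 8
Weighted avg = 476/8
= 59.50

59.50


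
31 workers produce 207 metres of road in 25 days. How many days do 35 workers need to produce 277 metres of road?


Days ∝ work / workers, so d₂ = d₁ × (m₁/m₂) × (w₂/w₁)
Workers factor (inverse): 31/35 ≈ 0.8857
Work factor (direct): 277/207 ≈ 1.3382
d₂ = 25 × 31/35 × 277/207 = (25 × 31 × 277) / (35 × 207) = 214675/7245
≈ 29.63 days

29.63 days


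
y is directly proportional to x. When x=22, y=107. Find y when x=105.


Direct proportion: y/x = constant
k = 107/22 ≈ 4.8636
y₂ = k × 105 = 107 × 105 / 22 = 11235/22
≈ 510.68

510.68


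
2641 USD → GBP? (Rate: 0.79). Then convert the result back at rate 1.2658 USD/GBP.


Amount × rate = 2641 × 0.79 = 2086.39 GBP
Round-trip: 2086.39 × 1.2658 = 2640.95 USD
= 2086.39 GBP, then 2640.95 USD

2086.39 GBP, then 2640.95 USD


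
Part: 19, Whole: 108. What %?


Percentage = (part / whole) × 100
= (19 / 108) × 100
≈ 17.59%

17.59%


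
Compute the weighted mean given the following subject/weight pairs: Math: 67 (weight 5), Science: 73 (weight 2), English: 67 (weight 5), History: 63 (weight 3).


Numerator = 67×5 + 73×2 + 67×5 + 63×3
= 335 + 146 + 335 + 189
= 1005
Total weight = 15
Weighted avg = 1005/15
= 67.00

67.00


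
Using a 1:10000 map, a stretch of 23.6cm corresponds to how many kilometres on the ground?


Real distance = map distance × scale
= 23.6cm × 10000
= 236000 cm = 2360.0 m
= 2.360 km

2.360 km


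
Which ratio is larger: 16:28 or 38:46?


16/28 = 0.5714
38/46 = 0.8261
0.5714 < 0.8261, so 16:28 is less
= 38:46

38:46


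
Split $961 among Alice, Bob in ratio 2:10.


Total parts = 2 + 10 = 12
Alice: 961 × 2/12 = 160.17
Bob: 961 × 10/12 = 800.83
= Alice: $160.17, Bob: $800.83

Alice: $160.17, Bob: $800.83


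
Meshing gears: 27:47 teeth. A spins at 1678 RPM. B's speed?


Gear ratio = 27:47 = 27:47
RPM_B = RPM_A × (teeth_A / teeth_B)
= 1678 × (27/47)
= 964.0 RPM

964.0 RPM


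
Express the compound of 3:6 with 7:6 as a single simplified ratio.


Compound ratio = (3×7) : (6×6)
= 21:36
GCD = 3
= 7:12

7:12


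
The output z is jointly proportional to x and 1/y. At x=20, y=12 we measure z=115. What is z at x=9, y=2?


z = k·x/y
Solve for k using the known point: k = z·y/x = 115×12/20 = 1380/20 = 69.0000
Now evaluate at x=9, y=2:
z = k × 9 / 2 = (1380 × 9) / (20 × 2) = 12420/40
= 310.5000

310.5000


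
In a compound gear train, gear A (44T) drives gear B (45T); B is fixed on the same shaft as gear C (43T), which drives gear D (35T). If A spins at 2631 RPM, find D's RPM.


Stage 1: RPM_B = RPM_A × t_A/t_B = 2631 × 44/45 = 115764/45 ≈ 2572.53
B and C share a shaft → RPM_C = RPM_B
Stage 2: RPM_D = RPM_C × t_C/t_D = RPM_A × (t_A×t_C)/(t_B×t_D)
Overall ratio = (44×43)/(45×35) = 1892/1575
RPM_D = 2631 × 1892/1575 = 4977852/1575
≈ 3160.54 RPM

3160.54 RPM


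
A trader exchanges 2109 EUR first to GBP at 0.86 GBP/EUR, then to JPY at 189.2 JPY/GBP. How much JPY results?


Step 1: 2109 EUR × 0.86 = 1813.74 GBP
Step 2: 1813.74 GBP × 189.2 = 343159.61 JPY
Implied rate EUR→JPY = 0.86 × 189.2 = 162.7120
= 343159.61 JPY

343159.61 JPY


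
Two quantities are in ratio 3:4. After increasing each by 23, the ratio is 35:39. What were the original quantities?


Let A = 3k, B = 4k.
(3k + 23) / (4k + 23) = 35/39
Cross-multiply: 39(3k + 23) = 35(4k + 23)
117k + 897 = 140k + 805
117k - 140k = 805 - 897
-23k = -92
k = -92/-23 = 4
A = 3×4 = 12, B = 4×4 = 16
= A = 12, B = 16

A = 12, B = 16


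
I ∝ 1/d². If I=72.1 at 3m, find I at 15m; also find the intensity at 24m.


I₁d₁² = I₂d₂²
I at 15m = 72.1 × (3/15)² = 72.1 × 9/225 = 648.9/225 = 2.8840
I at 24m = 72.1 × (3/24)² = 72.1 × 9/576 = 648.9/576 ≈ 1.1266
= 2.8840 and 1.1266

2.8840 and 1.1266


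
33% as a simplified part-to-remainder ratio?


33% means 33 parts out of 100; remainder = 67
Part : remainder = 33:67
GCD = 1
= 33:67

33:67


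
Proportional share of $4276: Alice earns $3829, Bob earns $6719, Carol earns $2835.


Total income = 3829 + 6719 + 2835 = $13383
Alice: $4276 × 3829/13383 = $1223.40
Bob: $4276 × 6719/13383 = $2146.79
Carol: $4276 × 2835/13383 = $905.81
= Alice: $1223.40, Bob: $2146.79, Carol: $905.81

Alice: $1223.40, Bob: $2146.79, Carol: $905.81


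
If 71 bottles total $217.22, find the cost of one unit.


Unit rate = total / quantity
= 217.22 / 71
= $3.06 per unit

$3.06 per unit


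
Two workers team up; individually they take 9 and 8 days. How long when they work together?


Rate of A = 1/9 per day
Rate of B = 1/8 per day
Combined rate = 1/9 + 1/8 = 17/72 ≈ 0.2361 per day
Days = 1 / combined rate = 72/17
≈ 4.24 days

4.24 days


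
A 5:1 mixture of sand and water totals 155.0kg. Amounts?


Total parts = 5 + 1 = 6
sand: 155.0 × 5/6 = 129.2kg
water: 155.0 × 1/6 = 25.8kg
= 129.2kg and 25.8kg

129.2kg and 25.8kg


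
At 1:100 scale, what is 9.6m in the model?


Model size = real / scale
= 9.6 / 100
= 0.0960 m

0.0960 m


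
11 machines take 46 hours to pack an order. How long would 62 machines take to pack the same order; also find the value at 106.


Inverse proportion: x × y = constant
k = 11 × 46 = 506
At x=62: k/62 = 8.16
At x=106: k/106 = 4.77
= 8.16 and 4.77

8.16 and 4.77


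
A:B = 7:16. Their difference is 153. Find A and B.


Let A = 7k, B = 16k.
16k - 7k = 153
9k = 153 → k = 153/9 = 17
A = 7×17 = 119, B = 16×17 = 272
= A = 119, B = 272

A = 119, B = 272


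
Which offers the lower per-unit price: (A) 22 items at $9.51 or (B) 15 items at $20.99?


Deal A: $9.51/22 = $0.4323/unit
Deal B: $20.99/15 = $1.3993/unit
A is cheaper per unit
= Deal A

Deal A


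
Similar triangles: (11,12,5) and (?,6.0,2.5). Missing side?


Scale factor = 6.0/12 = 0.5
Missing side = 11 × 0.5
= 5.5

5.5


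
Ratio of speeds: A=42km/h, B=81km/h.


Ratio = 42:81
GCD = 3
Simplified = 14:27
Time ratio (same distance) = 27:14
Speed ratio = 14:27

14:27


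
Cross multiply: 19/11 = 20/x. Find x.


Cross multiply: 19 × x = 11 × 20
19x = 220
x = 220 / 19
= 11.58

11.58


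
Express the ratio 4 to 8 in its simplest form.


GCD(4, 8) = 4
4/4 : 8/4
= 1:2

1:2


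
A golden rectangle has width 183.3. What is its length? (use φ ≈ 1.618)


φ = (1 + √5) / 2 ≈ 1.618
Length = width × φ = 183.3 × 1.618 = 296.5794
≈ 296.58

296.58


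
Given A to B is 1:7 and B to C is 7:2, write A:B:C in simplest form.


Match B: multiply A:B by 7 → 7:49
Multiply B:C by 7 → 49:14
Combined: 7:49:14
GCD = 7
= 1:7:2

1:7:2


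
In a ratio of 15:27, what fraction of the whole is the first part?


Total parts = 15 + 27 = 42
First part: 15/42 = 5/14
= 5/14

5/14


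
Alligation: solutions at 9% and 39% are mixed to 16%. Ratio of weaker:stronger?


Let x parts of 9% mix with y parts of 39%.
9x + 39y = 16(x + y)
9x + 39y = 16x + 16y
x(9 - 16) = y(16 - 39)
x/y = (39 - 16)/(16 - 9) = 23/7
Simplify: 23:7
= 23:7

23:7


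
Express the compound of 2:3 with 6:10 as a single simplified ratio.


Compound ratio = (2×6) : (3×10)
= 12:30
GCD = 6
= 2:5

2:5


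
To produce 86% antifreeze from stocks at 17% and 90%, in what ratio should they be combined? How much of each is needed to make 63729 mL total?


Let x parts of 17% mix with y parts of 90%.
17x + 90y = 86(x + y)
17x + 90y = 86x + 86y
x(17 - 86) = y(86 - 90)
x/y = (90 - 86)/(86 - 17) = 4/69
Simplify: 4:69
Total parts = 73; one part = 63729/73 = 873.00 mL
17% solution: 4×873.00 = 3492.00 mL
90% solution: 69×873.00 = 60237.00 mL
= ratio 4:69; 3492.00 mL and 60237.00 mL

ratio 4:69; 3492.00 mL and 60237.00 mL


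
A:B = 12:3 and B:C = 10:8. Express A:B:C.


Match B: multiply A:B by 10 → 120:30
Multiply B:C by 3 → 30:24
Combined: 120:30:24
GCD = 6
= 20:5:4

20:5:4


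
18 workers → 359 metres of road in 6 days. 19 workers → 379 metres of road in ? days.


Days ∝ work / workers, so d₂ = d₁ × (m₁/m₂) × (w₂/w₁)
Workers factor (inverse): 18/19 ≈ 0.9474
Work factor (direct): 379/359 ≈ 1.0557
d₂ = 6 × 18/19 × 379/359 = (6 × 18 × 379) / (19 × 359) = 40932/6821
≈ 6.00 days

6.00 days


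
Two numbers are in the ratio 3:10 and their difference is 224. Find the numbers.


Let A = 3k, B = 10k.
10k - 3k = 224
7k = 224 → k = 224/7 = 32
A = 3×32 = 96, B = 10×32 = 320
= A = 96, B = 320

A = 96, B = 320


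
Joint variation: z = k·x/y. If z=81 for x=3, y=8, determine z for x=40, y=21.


z = k·x/y
Solve for k using the known point: k = z·y/x = 81×8/3 = 648/3 = 216.0000
Now evaluate at x=40, y=21:
z = k × 40 / 21 = (648 × 40) / (3 × 21) = 25920/63
≈ 411.4286

411.4286


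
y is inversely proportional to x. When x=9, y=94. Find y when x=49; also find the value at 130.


Inverse proportion: x × y = constant
k = 9 × 94 = 846
At x=49: k/49 = 17.27
At x=130: k/130 = 6.51
= 17.27 and 6.51

17.27 and 6.51


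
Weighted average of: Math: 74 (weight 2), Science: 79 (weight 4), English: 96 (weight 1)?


Numerator = 74×2 + 79×4 + 96×1
= 148 + 316 + 96
= 560
Total weight = 7
Weighted avg = 560/7
= 80.00

80.00


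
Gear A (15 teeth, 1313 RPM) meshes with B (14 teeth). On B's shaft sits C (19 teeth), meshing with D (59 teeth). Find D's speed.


Stage 1: RPM_B = RPM_A × t_A/t_B = 1313 × 15/14 = 19695/14 ≈ 1406.79
B and C share a shaft → RPM_C = RPM_B
Stage 2: RPM_D = RPM_C × t_C/t_D = RPM_A × (t_A×t_C)/(t_B×t_D)
Overall ratio = (15×19)/(14×59) = 285/826
RPM_D = 1313 × 285/826 = 374205/826
≈ 453.03 RPM

453.03 RPM


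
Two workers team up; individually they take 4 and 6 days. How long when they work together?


Rate of A = 1/4 per day
Rate of B = 1/6 per day
Combined rate = 1/4 + 1/6 = 10/24 ≈ 0.4167 per day
Days = 1 / combined rate = 24/10
= 2.40 days

2.40 days


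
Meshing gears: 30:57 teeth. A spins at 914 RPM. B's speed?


Gear ratio = 30:57 = 10:19
RPM_B = RPM_A × (teeth_A / teeth_B)
= 914 × (30/57)
= 481.1 RPM

481.1 RPM


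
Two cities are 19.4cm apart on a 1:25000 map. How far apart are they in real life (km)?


Real distance = map distance × scale
= 19.4cm × 25000
= 485000 cm = 4850.0 m
= 4.850 km

4.850 km


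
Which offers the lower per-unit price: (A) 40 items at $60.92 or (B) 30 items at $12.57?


Deal A: $60.92/40 = $1.5230/unit
Deal B: $12.57/30 = $0.4190/unit
B is cheaper per unit
= Deal B

Deal B


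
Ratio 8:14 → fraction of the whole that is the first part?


Total parts = 8 + 14 = 22
First part: 8/22 = 4/11
= 4/11

4/11


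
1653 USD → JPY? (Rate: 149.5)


Amount × rate = 1653 × 149.5
= 247123.50 JPY

247123.50 JPY


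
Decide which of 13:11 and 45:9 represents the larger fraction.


13/11 = 1.1818
45/9 = 5.0000
1.1818 < 5.0000, so 13:11 is less
= 45:9

45:9


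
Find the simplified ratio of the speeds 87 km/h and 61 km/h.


Ratio = 87:61
GCD = 1
Simplified = 87:61
Time ratio (same distance) = 61:87
Speed ratio = 87:61

87:61


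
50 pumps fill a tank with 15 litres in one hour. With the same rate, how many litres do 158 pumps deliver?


Direct proportion: y/x = constant
k = 15/50 = 0.3000
y₂ = k × 158 = 15 × 158 / 50 = 2370/50
= 47.40

47.40


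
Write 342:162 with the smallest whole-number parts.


GCD(342, 162) = 18
342/18 : 162/18
= 19:9

19:9


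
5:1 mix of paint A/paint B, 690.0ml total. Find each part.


Total parts = 5 + 1 = 6
paint A: 690.0 × 5/6 = 575.0ml
paint B: 690.0 × 1/6 = 115.0ml
= 575.0ml and 115.0ml

575.0ml and 115.0ml


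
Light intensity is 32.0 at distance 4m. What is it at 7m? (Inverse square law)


I₁d₁² = I₂d₂²
I₂ = I₁ × (d₁/d₂)²
= 32.0 × (4/7)²
= 32.0 × 16/49
= 512/49
≈ 10.4490

10.4490


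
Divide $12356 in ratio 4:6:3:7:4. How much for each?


Total parts = 4 + 6 + 3 + 7 + 4 = 24
Part 1: 12356 × 4/24 = 2059.33
Part 2: 12356 × 6/24 = 3089.00
Part 3: 12356 × 3/24 = 1544.50
Part 4: 12356 × 7/24 = 3603.83
Part 5: 12356 × 4/24 = 2059.33
= Part 1: $2059.33, Part 2: $3089.00, Part 3: $1544.50, Part 4: $3603.83, Part 5: $2059.33

Part 1: $2059.33, Part 2: $3089.00, Part 3: $1544.50, Part 4: $3603.83, Part 5: $2059.33


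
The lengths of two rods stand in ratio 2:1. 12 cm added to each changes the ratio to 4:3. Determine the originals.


Let A = 2k, B = 1k.
(2k + 12) / (1k + 12) = 4/3
Cross-multiply: 3(2k + 12) = 4(1k + 12)
6k + 36 = 4k + 48
6k - 4k = 48 - 36
2k = 12
k = 12/2 = 6
A = 2×6 = 12, B = 1×6 = 6
= A = 12, B = 6

A = 12, B = 6


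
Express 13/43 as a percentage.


Percentage = (part / whole) × 100
= (13 / 43) × 100
≈ 30.23%

30.23%


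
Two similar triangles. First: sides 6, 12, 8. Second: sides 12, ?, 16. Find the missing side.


Scale factor = 12/6 = 2
Missing side = 12 × 2
= 24.0

24.0


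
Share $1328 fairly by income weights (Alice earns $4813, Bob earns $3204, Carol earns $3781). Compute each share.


Total income = 4813 + 3204 + 3781 = $11798
Alice: $1328 × 4813/11798 = $541.76
Bob: $1328 × 3204/11798 = $360.65
Carol: $1328 × 3781/11798 = $425.59
= Alice: $541.76, Bob: $360.65, Carol: $425.59

Alice: $541.76, Bob: $360.65, Carol: $425.59


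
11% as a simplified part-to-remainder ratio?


11% means 11 parts out of 100; remainder = 89
Part : remainder = 11:89
GCD = 1
= 11:89

11:89


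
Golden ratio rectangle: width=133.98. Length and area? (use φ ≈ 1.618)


φ = (1 + √5) / 2 ≈ 1.618
Length = width × φ = 133.98 × 1.618 = 216.77964
≈ 216.78
Area = width × length = 133.98 × 216.77964 = 29044.1361672 ≈ 29044.14
= Length: 216.78, Area: 29044.14

Length: 216.78, Area: 29044.14


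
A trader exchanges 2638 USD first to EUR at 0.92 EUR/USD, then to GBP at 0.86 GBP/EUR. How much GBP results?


Step 1: 2638 USD × 0.92 = 2426.96 EUR
Step 2: 2426.96 EUR × 0.86 = 2087.19 GBP
Implied rate USD→GBP = 0.92 × 0.86 = 0.7912
= 2087.19 GBP

2087.19 GBP


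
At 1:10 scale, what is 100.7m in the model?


Model size = real / scale
= 100.7 / 10
= 10.0700 m

10.0700 m


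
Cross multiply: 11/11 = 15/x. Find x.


Cross multiply: 11 × x = 11 × 15
11x = 165
x = 165 / 11
= 15.00

15.00


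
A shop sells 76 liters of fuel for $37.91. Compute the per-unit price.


Unit rate = total / quantity
= 37.91 / 76
= $0.50 per unit

$0.50 per unit


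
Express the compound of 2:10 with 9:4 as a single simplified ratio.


Compound ratio = (2×9) : (10×4)
= 18:40
GCD = 2
= 9:20

9:20


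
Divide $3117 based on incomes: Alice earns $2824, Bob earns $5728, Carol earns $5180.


Total income = 2824 + 5728 + 5180 = $13732
Alice: $3117 × 2824/13732 = $641.01
Bob: $3117 × 5728/13732 = $1300.19
Carol: $3117 × 5180/13732 = $1175.80
= Alice: $641.01, Bob: $1300.19, Carol: $1175.80

Alice: $641.01, Bob: $1300.19, Carol: $1175.80


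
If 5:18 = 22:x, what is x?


Cross multiply: 5 × x = 18 × 22
5x = 396
x = 396 / 5
= 79.20

79.20


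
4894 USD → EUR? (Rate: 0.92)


Amount × rate = 4894 × 0.92
= 4502.48 EUR

4502.48 EUR


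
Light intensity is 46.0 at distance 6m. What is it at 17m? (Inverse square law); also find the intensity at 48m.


I₁d₁² = I₂d₂²
I at 17m = 46.0 × (6/17)² = 46.0 × 36/289 = 1656/289 ≈ 5.7301
I at 48m = 46.0 × (6/48)² = 46.0 × 36/2304 = 1656/2304 ≈ 0.7188
= 5.7301 and 0.7188

5.7301 and 0.7188


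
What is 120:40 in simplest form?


GCD(120, 40) = 40
120/40 : 40/40
= 3:1

3:1


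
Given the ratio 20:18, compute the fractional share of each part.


Total parts = 20 + 18 = 38
First part: 20/38 = 10/19
Second part: 18/38 = 9/19
= 10/19 and 9/19

10/19 and 9/19


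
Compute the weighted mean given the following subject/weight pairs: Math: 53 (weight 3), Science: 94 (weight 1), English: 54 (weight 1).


Numerator = 53×3 + 94×1 + 54×1
= 159 + 94 + 54
= 307
Total weight = 5
Weighted avg = 307/5
= 61.40

61.40
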